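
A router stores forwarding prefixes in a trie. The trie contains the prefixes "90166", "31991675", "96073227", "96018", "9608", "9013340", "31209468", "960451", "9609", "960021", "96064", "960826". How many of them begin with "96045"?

Traverse to the node for "96045", then collect every word in that subtree.
Matches: "960451"
Count: 1

1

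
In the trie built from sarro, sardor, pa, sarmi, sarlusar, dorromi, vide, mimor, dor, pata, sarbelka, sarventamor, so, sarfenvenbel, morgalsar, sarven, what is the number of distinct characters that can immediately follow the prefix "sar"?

7

Walk "sar" from the root, arriving at one node.
Distinct next characters after "sar": b, d, f, l, m, r, v.
That node has 7 child edges.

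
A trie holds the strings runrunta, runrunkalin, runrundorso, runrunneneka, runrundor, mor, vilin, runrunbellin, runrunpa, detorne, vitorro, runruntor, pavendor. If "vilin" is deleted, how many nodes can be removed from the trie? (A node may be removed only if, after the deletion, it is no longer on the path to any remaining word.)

3

A node on "vilin"'s path can go only if nothing else ends at it or branches off below it.
The suffix "lin" (3 nodes) is used only by "vilin"; the node for "vi" still has the child "t", so pruning stops there.
Nodes removed: 3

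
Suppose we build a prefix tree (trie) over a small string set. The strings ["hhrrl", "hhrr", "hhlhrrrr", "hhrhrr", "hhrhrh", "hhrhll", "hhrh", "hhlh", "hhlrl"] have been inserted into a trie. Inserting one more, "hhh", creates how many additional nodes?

1

The longest prefix of "hhh" already in the trie is "hh" (length 2).
New nodes needed: |"hhh"| − 2 = 3 − 2 = 1.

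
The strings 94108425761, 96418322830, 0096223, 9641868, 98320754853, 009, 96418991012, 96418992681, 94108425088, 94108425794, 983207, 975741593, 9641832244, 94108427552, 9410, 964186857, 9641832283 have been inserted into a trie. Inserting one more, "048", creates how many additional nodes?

Walking "048" from the root, the first 1 characters ("0") follow existing edges; "4" is the first miss.
Each of the 2 remaining characters creates one node.

2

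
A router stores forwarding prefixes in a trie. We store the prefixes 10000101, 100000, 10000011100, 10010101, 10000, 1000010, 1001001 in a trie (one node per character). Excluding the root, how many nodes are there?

Trace insertions, counting only characters that open a new branch:
  "10000101" → 8 new (1, 0, 0, 0, 0, 1, 0, 1)
  "100000" → prefix "10000" already present; 1 new (0)
  "10000011100" → prefix "100000" already present; 5 new (1, 1, 1, 0, 0)
  "10010101" → prefix "100" already present; 5 new (1, 0, 1, 0, 1)
  "10000" → prefix "10000" already present; 0 new (none)
  "1000010" → prefix "1000010" already present; 0 new (none)
  "1001001" → prefix "10010" already present; 2 new (0, 1)
Total nodes = 8 + 1 + 5 + 5 + 0 + 0 + 2 = 21

21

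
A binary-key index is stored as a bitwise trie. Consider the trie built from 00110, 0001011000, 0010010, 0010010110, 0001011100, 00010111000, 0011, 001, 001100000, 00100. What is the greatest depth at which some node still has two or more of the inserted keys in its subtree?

10

The deepest shared node is where two words last agree before diverging.
"0001011100" and "00010111000" agree on "0001011100" (10 characters) before diverging; nothing deeper is shared.
Longest shared-prefix length: 10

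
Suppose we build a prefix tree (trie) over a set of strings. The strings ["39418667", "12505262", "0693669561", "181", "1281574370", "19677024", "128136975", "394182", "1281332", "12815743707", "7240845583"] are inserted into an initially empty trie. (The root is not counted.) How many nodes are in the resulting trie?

For each word, the new-node count is its length minus the longest prefix already in the trie:
  "39418667" → 8 new (3, 9, 4, 1, 8, 6, 6, 7)
  "12505262" → 8 new (1, 2, 5, 0, 5, 2, 6, 2)
  "0693669561" → 10 new (0, 6, 9, 3, 6, 6, 9, 5, 6, 1)
  "181" → prefix "1" already present; 2 new (8, 1)
  "1281574370" → prefix "12" already present; 8 new (8, 1, 5, 7, 4, 3, 7, 0)
  "19677024" → prefix "1" already present; 7 new (9, 6, 7, 7, 0, 2, 4)
  "128136975" → prefix "1281" already present; 5 new (3, 6, 9, 7, 5)
  "394182" → prefix "39418" already present; 1 new (2)
  "1281332" → prefix "12813" already present; 2 new (3, 2)
  "12815743707" → prefix "1281574370" already present; 1 new (7)
  "7240845583" → 10 new (7, 2, 4, 0, 8, 4, 5, 5, 8, 3)
Total nodes = 8 + 8 + 10 + 2 + 8 + 7 + 5 + 1 + 2 + 1 + 10 = 62

62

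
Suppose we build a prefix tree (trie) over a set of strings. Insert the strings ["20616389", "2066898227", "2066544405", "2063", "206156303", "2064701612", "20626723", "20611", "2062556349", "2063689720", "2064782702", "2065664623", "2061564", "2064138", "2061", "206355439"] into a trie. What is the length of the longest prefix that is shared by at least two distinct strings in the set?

6

Look for the deepest trie node that still has at least two words in its subtree.
e.g. "206156303" and "2061564" share the prefix "206156" of length 6; no pair shares a longer one.
Longest shared-prefix length: 6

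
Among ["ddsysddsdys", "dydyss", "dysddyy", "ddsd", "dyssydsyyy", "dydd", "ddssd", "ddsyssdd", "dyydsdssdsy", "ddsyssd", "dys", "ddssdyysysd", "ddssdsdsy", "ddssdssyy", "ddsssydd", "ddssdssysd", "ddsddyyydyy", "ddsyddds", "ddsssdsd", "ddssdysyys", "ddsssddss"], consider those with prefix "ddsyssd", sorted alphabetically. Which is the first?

Words with prefix "ddsyssd", in lexicographic order: "ddsyssd", "ddsyssdd"
Position 1: ddsyssd

ddsyssd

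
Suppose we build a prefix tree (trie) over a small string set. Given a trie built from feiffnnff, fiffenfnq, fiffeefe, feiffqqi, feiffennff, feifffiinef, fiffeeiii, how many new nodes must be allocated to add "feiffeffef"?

4

"feiffe" is already a path in the trie; the remaining "ffef" must be added.
So 10 − 6 = 4 new nodes.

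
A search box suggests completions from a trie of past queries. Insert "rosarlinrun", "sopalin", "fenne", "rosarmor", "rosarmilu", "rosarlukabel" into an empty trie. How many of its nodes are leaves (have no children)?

A leaf is a node with no children — equivalently, the end of a word that is not a proper prefix of any other stored word.
Those words: "fenne", "rosarlinrun", "rosarlukabel", "rosarmilu", "rosarmor", "sopalin"
Leaf count: 6

6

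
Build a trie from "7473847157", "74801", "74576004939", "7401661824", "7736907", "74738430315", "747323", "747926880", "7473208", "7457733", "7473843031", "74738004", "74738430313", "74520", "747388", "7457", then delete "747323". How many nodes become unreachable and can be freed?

A node on "747323"'s path can go only if nothing else ends at it or branches off below it.
The suffix "3" (1 node) is used only by "747323"; the node for "74732" still has the child "0", so pruning stops there.
Nodes removed: 1

1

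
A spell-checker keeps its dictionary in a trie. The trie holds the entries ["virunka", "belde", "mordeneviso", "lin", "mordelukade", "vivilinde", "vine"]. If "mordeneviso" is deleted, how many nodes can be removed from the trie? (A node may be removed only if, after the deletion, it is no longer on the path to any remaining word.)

6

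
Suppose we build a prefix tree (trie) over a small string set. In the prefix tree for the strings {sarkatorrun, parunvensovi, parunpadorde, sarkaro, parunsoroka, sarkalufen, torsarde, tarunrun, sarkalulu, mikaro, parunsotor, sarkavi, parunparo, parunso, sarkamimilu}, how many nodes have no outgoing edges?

14

A leaf is a node with no children — equivalently, the end of a word that is not a proper prefix of any other stored word.
Those words: "mikaro", "parunpadorde", "parunparo", "parunsoroka", "parunsotor", "parunvensovi", "sarkalufen", "sarkalulu", "sarkamimilu", "sarkaro", "sarkatorrun", "sarkavi", "tarunrun", "torsarde"
Leaf count: 14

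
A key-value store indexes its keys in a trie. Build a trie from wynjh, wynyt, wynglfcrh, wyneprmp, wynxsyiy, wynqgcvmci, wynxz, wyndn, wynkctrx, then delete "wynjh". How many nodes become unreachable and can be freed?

2

After clearing the end-marker at "wynjh", prune upward until reaching a node still needed by another word.
The suffix "jh" (2 nodes) is used only by "wynjh"; the node for "wyn" still has the child "y", so pruning stops there.
Nodes removed: 2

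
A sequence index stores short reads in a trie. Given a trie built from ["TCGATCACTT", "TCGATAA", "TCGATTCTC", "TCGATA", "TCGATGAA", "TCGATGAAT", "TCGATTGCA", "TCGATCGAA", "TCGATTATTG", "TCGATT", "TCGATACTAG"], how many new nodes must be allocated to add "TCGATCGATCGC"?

Walking "TCGATCGATCGC" from the root, the first 8 characters ("TCGATCGA") follow existing edges; "T" is the first miss.
New nodes needed: |"TCGATCGATCGC"| − 8 = 12 − 8 = 4.

4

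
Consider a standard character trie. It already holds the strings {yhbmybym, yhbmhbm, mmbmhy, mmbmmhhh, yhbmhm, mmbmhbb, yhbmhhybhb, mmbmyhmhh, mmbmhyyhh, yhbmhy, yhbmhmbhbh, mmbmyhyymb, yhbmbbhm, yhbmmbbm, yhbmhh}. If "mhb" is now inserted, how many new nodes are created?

2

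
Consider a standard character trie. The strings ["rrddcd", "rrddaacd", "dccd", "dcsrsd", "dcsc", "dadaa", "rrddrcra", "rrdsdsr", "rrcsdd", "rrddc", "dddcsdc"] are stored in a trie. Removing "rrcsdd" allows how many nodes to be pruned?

4

After clearing the end-marker at "rrcsdd", prune upward until reaching a node still needed by another word.
The suffix "csdd" (4 nodes) is used only by "rrcsdd"; the node for "rr" still has the child "d", so pruning stops there.
Nodes removed: 4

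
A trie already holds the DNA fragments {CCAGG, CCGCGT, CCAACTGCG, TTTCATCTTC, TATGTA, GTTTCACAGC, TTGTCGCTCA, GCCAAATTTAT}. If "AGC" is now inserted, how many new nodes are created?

3

"AGC" shares no prefix with any stored word, so all 3 characters open new nodes.
3 − 0 = 3 new nodes.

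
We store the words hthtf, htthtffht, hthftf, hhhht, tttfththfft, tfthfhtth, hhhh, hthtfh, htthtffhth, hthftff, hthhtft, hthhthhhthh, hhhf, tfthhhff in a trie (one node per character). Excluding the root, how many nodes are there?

56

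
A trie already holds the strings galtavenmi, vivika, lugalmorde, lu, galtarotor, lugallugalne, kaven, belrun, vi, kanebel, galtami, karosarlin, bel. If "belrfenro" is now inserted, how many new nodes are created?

5

Walking "belrfenro" from the root, the first 4 characters ("belr") follow existing edges; "f" is the first miss.
Each of the 5 remaining characters creates one node.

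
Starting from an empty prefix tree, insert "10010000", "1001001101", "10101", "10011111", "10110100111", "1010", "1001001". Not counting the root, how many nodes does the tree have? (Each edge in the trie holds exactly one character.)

Trace insertions, counting only characters that open a new branch:
  "10010000" → 8 new (1, 0, 0, 1, 0, 0, 0, 0)
  "1001001101" → prefix "100100" already present; 4 new (1, 1, 0, 1)
  "10101" → prefix "10" already present; 3 new (1, 0, 1)
  "10011111" → prefix "1001" already present; 4 new (1, 1, 1, 1)
  "10110100111" → prefix "101" already present; 8 new (1, 0, 1, 0, 0, 1, 1, 1)
  "1010" → prefix "1010" already present; 0 new (none)
  "1001001" → prefix "1001001" already present; 0 new (none)
Total nodes = 8 + 4 + 3 + 4 + 8 + 0 + 0 = 27

27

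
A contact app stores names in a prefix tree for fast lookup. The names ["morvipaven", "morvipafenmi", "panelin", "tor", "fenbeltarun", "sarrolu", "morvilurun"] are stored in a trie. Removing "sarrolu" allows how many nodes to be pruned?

A node on "sarrolu"'s path can go only if nothing else ends at it or branches off below it.
No other word shares any prefix with "sarrolu", so all 7 of its nodes go.
Nodes removed: 7

7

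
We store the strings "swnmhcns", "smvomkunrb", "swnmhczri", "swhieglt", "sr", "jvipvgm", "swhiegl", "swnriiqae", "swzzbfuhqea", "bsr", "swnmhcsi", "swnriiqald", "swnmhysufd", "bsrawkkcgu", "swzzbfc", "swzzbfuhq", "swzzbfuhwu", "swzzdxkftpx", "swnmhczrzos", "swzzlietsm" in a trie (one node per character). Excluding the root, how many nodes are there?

Count nodes per top-level branch (shared prefixes stored once):
  'b'-branch (bsr, bsrawkkcgu): 10 nodes
  'j'-branch (jvipvgm): 7 nodes
  's'-branch (smvomkunrb, sr, swhiegl, swhieglt, swnmhcns, swnmhcsi, swnmhczri, swnmhczrzos, swnmhysufd, swnriiqae, swnriiqald, swzzbfc, swzzbfuhq, swzzbfuhqea, swzzbfuhwu, swzzdxkftpx, swzzlietsm): 70 nodes
Sum: 87

87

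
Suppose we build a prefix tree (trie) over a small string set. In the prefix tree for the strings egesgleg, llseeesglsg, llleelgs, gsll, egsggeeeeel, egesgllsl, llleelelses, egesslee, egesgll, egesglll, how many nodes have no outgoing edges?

Leaves are exactly the stored words that no other stored word extends.
Those words: "egesgleg", "egesglll", "egesgllsl", "egesslee", "egsggeeeeel", "gsll", "llleelelses", "llleelgs", "llseeesglsg"
Leaf count: 9

9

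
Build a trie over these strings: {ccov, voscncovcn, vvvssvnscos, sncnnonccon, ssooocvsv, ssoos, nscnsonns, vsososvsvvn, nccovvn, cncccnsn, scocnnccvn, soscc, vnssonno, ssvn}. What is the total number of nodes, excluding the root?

98

For each word, the new-node count is its length minus the longest prefix already in the trie:
  "ccov" → 4 new (c, c, o, v)
  "voscncovcn" → 10 new (v, o, s, c, n, c, o, v, c, n)
  "vvvssvnscos" → prefix "v" already present; 10 new (v, v, s, s, v, n, s, c, o, s)
  "sncnnonccon" → 11 new (s, n, c, n, n, o, n, c, c, o, n)
  "ssooocvsv" → prefix "s" already present; 8 new (s, o, o, o, c, v, s, v)
  "ssoos" → prefix "ssoo" already present; 1 new (s)
  "nscnsonns" → 9 new (n, s, c, n, s, o, n, n, s)
  "vsososvsvvn" → prefix "v" already present; 10 new (s, o, s, o, s, v, s, v, v, n)
  "nccovvn" → prefix "n" already present; 6 new (c, c, o, v, v, n)
  "cncccnsn" → prefix "c" already present; 7 new (n, c, c, c, n, s, n)
  "scocnnccvn" → prefix "s" already present; 9 new (c, o, c, n, n, c, c, v, n)
  "soscc" → prefix "s" already present; 4 new (o, s, c, c)
  "vnssonno" → prefix "v" already present; 7 new (n, s, s, o, n, n, o)
  "ssvn" → prefix "ss" already present; 2 new (v, n)
Total nodes = 4 + 10 + 10 + 11 + 8 + 1 + 9 + 10 + 6 + 7 + 9 + 4 + 7 + 2 = 98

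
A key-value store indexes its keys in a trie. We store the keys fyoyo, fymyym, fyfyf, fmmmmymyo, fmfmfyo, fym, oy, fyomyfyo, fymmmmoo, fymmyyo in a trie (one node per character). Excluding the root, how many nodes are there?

40

Trie structure (* marks end of a word):
(root)
├─ f
│  ├─ m
│  │  ├─ f
│  │  │  └─ m
│  │  │     └─ f
│  │  │        └─ y
│  │  │           └─ o *
│  │  └─ m
│  │     └─ m
│  │        └─ m
│  │           └─ y
│  │              └─ m
│  │                 └─ y
│  │                    └─ o *
│  └─ y
│     ├─ f
│     │  └─ y
│     │     └─ f *
│     ├─ m *
│     │  ├─ m
│     │  │  ├─ m
│     │  │  │  └─ m
│     │  │  │     └─ o
│     │  │  │        └─ o *
│     │  │  └─ y
│     │  │     └─ y
│     │  │        └─ o *
│     │  └─ y
│     │     └─ y
│     │        └─ m *
│     └─ o
│        ├─ m
│        │  └─ y
│        │     └─ f
│        │        └─ y
│        │           └─ o *
│        └─ y
│           └─ o *
└─ o
   └─ y *
Counting every labelled node above: 40.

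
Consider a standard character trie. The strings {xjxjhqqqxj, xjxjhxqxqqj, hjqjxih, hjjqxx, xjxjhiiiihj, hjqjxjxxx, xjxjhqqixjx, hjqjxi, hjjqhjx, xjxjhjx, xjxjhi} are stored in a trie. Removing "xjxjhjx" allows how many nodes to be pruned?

2

After clearing the end-marker at "xjxjhjx", prune upward until reaching a node still needed by another word.
The suffix "jx" (2 nodes) is used only by "xjxjhjx"; the node for "xjxjh" still has the child "q", so pruning stops there.
Nodes removed: 2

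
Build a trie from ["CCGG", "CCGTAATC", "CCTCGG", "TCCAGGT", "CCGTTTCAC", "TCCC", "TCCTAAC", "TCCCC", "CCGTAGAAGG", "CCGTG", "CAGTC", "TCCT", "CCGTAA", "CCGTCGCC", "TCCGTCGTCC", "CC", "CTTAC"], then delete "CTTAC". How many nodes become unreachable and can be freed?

4

A node on "CTTAC"'s path can go only if nothing else ends at it or branches off below it.
The suffix "TTAC" (4 nodes) is used only by "CTTAC"; the node for "C" still has the child "C", so pruning stops there.
Nodes removed: 4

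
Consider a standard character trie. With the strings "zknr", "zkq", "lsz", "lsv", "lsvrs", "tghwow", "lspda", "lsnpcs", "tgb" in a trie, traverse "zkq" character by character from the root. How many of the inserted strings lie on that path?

Walk "zkq" from the root; an end-of-word marker is hit whenever a stored word is a prefix of "zkq".
Prefixes of the query that are stored words: "zkq"
Count: 1

1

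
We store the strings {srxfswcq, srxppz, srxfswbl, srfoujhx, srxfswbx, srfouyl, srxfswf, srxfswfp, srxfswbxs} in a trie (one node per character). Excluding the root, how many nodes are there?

25

Count nodes per top-level branch (shared prefixes stored once):
  's'-branch (srfoujhx, srfouyl, srxfswbl, srxfswbx, srxfswbxs, srxfswcq, srxfswf, srxfswfp, srxppz): 25 nodes
Sum: 25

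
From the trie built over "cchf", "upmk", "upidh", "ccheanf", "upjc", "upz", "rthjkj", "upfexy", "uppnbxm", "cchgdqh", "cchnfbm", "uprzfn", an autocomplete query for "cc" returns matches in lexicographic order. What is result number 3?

cchgdqh

Filter for "cc…" and sort: "ccheanf", "cchf", "cchgdqh", "cchnfbm"
The 3rd is cchgdqh.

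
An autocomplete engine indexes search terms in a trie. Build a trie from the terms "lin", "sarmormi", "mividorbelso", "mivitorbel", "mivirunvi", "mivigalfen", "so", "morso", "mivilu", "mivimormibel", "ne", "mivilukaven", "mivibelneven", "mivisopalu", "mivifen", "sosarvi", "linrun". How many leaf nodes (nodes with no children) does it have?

14

A leaf is a node with no children — equivalently, the end of a word that is not a proper prefix of any other stored word.
Those words: "linrun", "mivibelneven", "mividorbelso", "mivifen", "mivigalfen", "mivilukaven", "mivimormibel", "mivirunvi", "mivisopalu", "mivitorbel", "morso", "ne", "sarmormi", "sosarvi"
Leaf count: 14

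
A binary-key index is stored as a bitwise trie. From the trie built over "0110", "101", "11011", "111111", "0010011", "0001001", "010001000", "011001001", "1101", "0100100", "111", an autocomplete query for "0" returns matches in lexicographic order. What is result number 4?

DFS of the "0" subtree visits, in order: "0001001", "0010011", "010001000", "0100100", "0110", "011001001"
Position 4: 0100100

0100100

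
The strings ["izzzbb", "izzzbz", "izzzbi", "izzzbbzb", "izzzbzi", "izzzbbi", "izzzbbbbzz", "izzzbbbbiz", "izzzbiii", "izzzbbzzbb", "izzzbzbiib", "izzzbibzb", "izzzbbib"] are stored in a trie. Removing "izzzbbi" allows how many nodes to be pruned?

After clearing the end-marker at "izzzbbi", prune upward until reaching a node still needed by another word.
Every node on "izzzbbi" is still needed (e.g. by "izzzbbib"), so nothing is freed.
Nodes removed: 0

0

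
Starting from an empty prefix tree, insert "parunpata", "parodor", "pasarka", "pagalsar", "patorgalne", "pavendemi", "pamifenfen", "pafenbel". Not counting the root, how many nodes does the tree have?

Trace insertions, counting only characters that open a new branch:
  "parunpata" → 9 new (p, a, r, u, n, p, a, t, a)
  "parodor" → prefix "par" already present; 4 new (o, d, o, r)
  "pasarka" → prefix "pa" already present; 5 new (s, a, r, k, a)
  "pagalsar" → prefix "pa" already present; 6 new (g, a, l, s, a, r)
  "patorgalne" → prefix "pa" already present; 8 new (t, o, r, g, a, l, n, e)
  "pavendemi" → prefix "pa" already present; 7 new (v, e, n, d, e, m, i)
  "pamifenfen" → prefix "pa" already present; 8 new (m, i, f, e, n, f, e, n)
  "pafenbel" → prefix "pa" already present; 6 new (f, e, n, b, e, l)
Total nodes = 9 + 4 + 5 + 6 + 8 + 7 + 8 + 6 = 53

53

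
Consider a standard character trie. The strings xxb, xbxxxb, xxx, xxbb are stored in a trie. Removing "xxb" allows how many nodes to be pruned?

0

After clearing the end-marker at "xxb", prune upward until reaching a node still needed by another word.
Every node on "xxb" is still needed (e.g. by "xxbb"), so nothing is freed.
Nodes removed: 0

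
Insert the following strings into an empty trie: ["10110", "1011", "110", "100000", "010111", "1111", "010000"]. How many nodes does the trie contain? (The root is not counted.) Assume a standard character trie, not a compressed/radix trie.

22

Trie structure (* marks end of a word):
(root)
├─ 0
│  └─ 1
│     └─ 0
│        ├─ 0
│        │  └─ 0
│        │     └─ 0 *
│        └─ 1
│           └─ 1
│              └─ 1 *
└─ 1
   ├─ 0
   │  ├─ 0
   │  │  └─ 0
   │  │     └─ 0
   │  │        └─ 0 *
   │  └─ 1
   │     └─ 1 *
   │        └─ 0 *
   └─ 1
      ├─ 0 *
      └─ 1
         └─ 1 *
Counting every labelled node above: 22.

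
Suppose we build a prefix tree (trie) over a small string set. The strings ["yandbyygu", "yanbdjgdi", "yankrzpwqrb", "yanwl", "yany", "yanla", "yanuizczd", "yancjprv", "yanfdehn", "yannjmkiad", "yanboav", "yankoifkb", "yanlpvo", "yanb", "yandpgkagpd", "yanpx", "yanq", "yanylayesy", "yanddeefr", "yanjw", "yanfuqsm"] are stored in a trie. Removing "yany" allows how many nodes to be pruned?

0

A node on "yany"'s path can go only if nothing else ends at it or branches off below it.
Every node on "yany" is still needed (e.g. by "yanylayesy"), so nothing is freed.
Nodes removed: 0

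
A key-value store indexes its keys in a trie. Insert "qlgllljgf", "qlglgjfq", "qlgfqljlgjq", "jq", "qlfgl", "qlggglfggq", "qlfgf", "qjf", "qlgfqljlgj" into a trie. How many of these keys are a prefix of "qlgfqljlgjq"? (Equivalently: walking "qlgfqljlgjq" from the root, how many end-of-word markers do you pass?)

Traverse "qlgfqljlgjq" character by character; count nodes along the way that are marked as word ends.
Prefixes of the query that are stored words: "qlgfqljlgj", "qlgfqljlgjq"
Count: 2

2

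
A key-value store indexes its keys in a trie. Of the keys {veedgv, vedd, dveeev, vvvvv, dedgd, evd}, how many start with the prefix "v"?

3

Walk to "v"; the words in its subtree are exactly those with that prefix.
Matches: "vedd", "veedgv", "vvvvv"
Count: 3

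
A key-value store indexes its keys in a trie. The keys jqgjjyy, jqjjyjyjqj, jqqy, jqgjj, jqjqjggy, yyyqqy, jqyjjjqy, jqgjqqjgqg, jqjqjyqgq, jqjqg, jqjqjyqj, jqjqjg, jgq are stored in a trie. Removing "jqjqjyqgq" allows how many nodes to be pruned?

2

Walk "jqjqjyqgq" from the leaf back toward the root, removing each node that no remaining word uses.
The suffix "gq" (2 nodes) is used only by "jqjqjyqgq"; the node for "jqjqjyq" still has the child "j", so pruning stops there.
Nodes removed: 2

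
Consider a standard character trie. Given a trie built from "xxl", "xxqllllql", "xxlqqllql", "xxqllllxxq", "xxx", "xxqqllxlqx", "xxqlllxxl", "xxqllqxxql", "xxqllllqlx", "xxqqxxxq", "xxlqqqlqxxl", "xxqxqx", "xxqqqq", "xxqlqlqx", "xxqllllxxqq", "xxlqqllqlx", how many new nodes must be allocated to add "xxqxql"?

1

"xxqxq" is already a path in the trie; the remaining "l" must be added.
New nodes needed: |"xxqxql"| − 5 = 6 − 5 = 1.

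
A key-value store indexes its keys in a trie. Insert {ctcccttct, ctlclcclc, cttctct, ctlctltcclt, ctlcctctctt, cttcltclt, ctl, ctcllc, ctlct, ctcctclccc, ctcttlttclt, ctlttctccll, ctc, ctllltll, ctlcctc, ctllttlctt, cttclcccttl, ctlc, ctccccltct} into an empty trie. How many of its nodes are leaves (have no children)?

14

Leaves are exactly the stored words that no other stored word extends.
Those words: "ctccccltct", "ctcccttct", "ctcctclccc", "ctcllc", "ctcttlttclt", "ctlcctctctt", "ctlclcclc", "ctlctltcclt", "ctllltll", "ctllttlctt", "ctlttctccll", "cttclcccttl", "cttcltclt", "cttctct"
Leaf count: 14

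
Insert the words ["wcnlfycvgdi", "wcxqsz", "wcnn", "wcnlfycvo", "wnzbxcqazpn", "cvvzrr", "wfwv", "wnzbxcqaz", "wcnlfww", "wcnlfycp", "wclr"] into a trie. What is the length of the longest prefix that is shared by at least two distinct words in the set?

9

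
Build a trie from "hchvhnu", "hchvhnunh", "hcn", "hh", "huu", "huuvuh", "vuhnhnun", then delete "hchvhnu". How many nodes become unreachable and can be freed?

0

A node on "hchvhnu"'s path can go only if nothing else ends at it or branches off below it.
Every node on "hchvhnu" is still needed (e.g. by "hchvhnunh"), so nothing is freed.
Nodes removed: 0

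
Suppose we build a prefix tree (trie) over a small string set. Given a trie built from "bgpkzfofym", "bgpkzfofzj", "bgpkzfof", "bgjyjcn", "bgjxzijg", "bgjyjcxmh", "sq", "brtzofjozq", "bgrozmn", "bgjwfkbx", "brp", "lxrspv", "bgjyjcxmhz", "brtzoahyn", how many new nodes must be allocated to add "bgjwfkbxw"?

1

"bgjwfkbx" is already a path in the trie; the remaining "w" must be added.
So 9 − 8 = 1 new nodes.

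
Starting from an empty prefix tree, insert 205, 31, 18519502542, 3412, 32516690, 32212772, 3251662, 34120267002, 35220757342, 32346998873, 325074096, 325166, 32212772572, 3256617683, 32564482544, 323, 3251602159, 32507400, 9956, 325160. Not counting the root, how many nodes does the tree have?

92

Insert word by word; a character creates a node only if that edge doesn't already exist:
  "205" → 3 new (2, 0, 5)
  "31" → 2 new (3, 1)
  "18519502542" → 11 new (1, 8, 5, 1, 9, 5, 0, 2, 5, 4, 2)
  "3412" → prefix "3" already present; 3 new (4, 1, 2)
  "32516690" → prefix "3" already present; 7 new (2, 5, 1, 6, 6, 9, 0)
  "32212772" → prefix "32" already present; 6 new (2, 1, 2, 7, 7, 2)
  "3251662" → prefix "325166" already present; 1 new (2)
  "34120267002" → prefix "3412" already present; 7 new (0, 2, 6, 7, 0, 0, 2)
  "35220757342" → prefix "3" already present; 10 new (5, 2, 2, 0, 7, 5, 7, 3, 4, 2)
  "32346998873" → prefix "32" already present; 9 new (3, 4, 6, 9, 9, 8, 8, 7, 3)
  "325074096" → prefix "325" already present; 6 new (0, 7, 4, 0, 9, 6)
  "325166" → prefix "325166" already present; 0 new (none)
  "32212772572" → prefix "32212772" already present; 3 new (5, 7, 2)
  "3256617683" → prefix "325" already present; 7 new (6, 6, 1, 7, 6, 8, 3)
  "32564482544" → prefix "3256" already present; 7 new (4, 4, 8, 2, 5, 4, 4)
  "323" → prefix "323" already present; 0 new (none)
  "3251602159" → prefix "32516" already present; 5 new (0, 2, 1, 5, 9)
  "32507400" → prefix "3250740" already present; 1 new (0)
  "9956" → 4 new (9, 9, 5, 6)
  "325160" → prefix "325160" already present; 0 new (none)
Total nodes = 3 + 2 + 11 + 3 + 7 + 6 + 1 + 7 + 10 + 9 + 6 + 0 + 3 + 7 + 7 + 0 + 5 + 1 + 4 + 0 = 92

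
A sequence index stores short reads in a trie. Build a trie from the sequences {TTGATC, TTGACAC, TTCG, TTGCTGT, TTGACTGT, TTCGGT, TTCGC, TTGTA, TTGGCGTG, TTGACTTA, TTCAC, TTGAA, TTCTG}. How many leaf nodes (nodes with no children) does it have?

Leaves are exactly the stored words that no other stored word extends.
Those words: "TTCAC", "TTCGC", "TTCGGT", "TTCTG", "TTGAA", "TTGACAC", "TTGACTGT", "TTGACTTA", "TTGATC", "TTGCTGT", "TTGGCGTG", "TTGTA"
Leaf count: 12

12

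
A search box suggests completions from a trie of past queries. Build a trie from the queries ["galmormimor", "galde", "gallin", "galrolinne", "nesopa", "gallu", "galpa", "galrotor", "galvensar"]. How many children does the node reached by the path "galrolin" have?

1

The children of the "galrolin" node are the distinct next characters among strings starting with "galrolin".
Distinct next characters after "galrolin": n.
That node has 1 child edge.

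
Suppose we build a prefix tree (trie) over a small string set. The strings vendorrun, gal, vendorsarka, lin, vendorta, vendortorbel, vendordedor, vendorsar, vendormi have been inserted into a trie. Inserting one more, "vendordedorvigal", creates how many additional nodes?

5

"vendordedor" is already a path in the trie; the remaining "vigal" must be added.
So 16 − 11 = 5 new nodes.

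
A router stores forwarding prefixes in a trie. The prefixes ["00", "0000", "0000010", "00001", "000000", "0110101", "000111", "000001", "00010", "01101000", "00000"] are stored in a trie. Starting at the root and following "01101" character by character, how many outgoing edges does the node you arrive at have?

The children of the "01101" node are the distinct next characters among strings starting with "01101".
Characters that immediately follow "01101" among the stored strings: {0}.
That node has 1 child edge.

1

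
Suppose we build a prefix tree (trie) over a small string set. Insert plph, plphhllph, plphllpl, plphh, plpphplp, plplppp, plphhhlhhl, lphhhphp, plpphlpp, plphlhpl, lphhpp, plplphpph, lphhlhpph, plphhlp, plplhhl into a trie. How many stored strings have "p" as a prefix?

Walk to "p"; the words in its subtree are exactly those with that prefix.
Words under "p": plph, plphh, plphhhlhhl, plphhllph, plphhlp, plphlhpl, plphllpl, plplhhl, plplphpph, plplppp, plpphlpp, plpphplp
Count: 12

12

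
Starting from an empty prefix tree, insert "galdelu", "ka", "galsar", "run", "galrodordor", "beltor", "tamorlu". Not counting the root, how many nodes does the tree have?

36

For each word, the new-node count is its length minus the longest prefix already in the trie:
  "galdelu" → 7 new (g, a, l, d, e, l, u)
  "ka" → 2 new (k, a)
  "galsar" → prefix "gal" already present; 3 new (s, a, r)
  "run" → 3 new (r, u, n)
  "galrodordor" → prefix "gal" already present; 8 new (r, o, d, o, r, d, o, r)
  "beltor" → 6 new (b, e, l, t, o, r)
  "tamorlu" → 7 new (t, a, m, o, r, l, u)
Total nodes = 7 + 2 + 3 + 3 + 8 + 6 + 7 = 36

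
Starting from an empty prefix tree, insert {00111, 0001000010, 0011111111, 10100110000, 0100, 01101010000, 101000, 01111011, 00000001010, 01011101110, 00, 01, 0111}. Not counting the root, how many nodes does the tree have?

Insert word by word; a character creates a node only if that edge doesn't already exist:
  "00111" → 5 new (0, 0, 1, 1, 1)
  "0001000010" → prefix "00" already present; 8 new (0, 1, 0, 0, 0, 0, 1, 0)
  "0011111111" → prefix "00111" already present; 5 new (1, 1, 1, 1, 1)
  "10100110000" → 11 new (1, 0, 1, 0, 0, 1, 1, 0, 0, 0, 0)
  "0100" → prefix "0" already present; 3 new (1, 0, 0)
  "01101010000" → prefix "01" already present; 9 new (1, 0, 1, 0, 1, 0, 0, 0, 0)
  "101000" → prefix "10100" already present; 1 new (0)
  "01111011" → prefix "011" already present; 5 new (1, 1, 0, 1, 1)
  "00000001010" → prefix "000" already present; 8 new (0, 0, 0, 0, 1, 0, 1, 0)
  "01011101110" → prefix "010" already present; 8 new (1, 1, 1, 0, 1, 1, 1, 0)
  "00" → prefix "00" already present; 0 new (none)
  "01" → prefix "01" already present; 0 new (none)
  "0111" → prefix "0111" already present; 0 new (none)
Total nodes = 5 + 8 + 5 + 11 + 3 + 9 + 1 + 5 + 8 + 8 + 0 + 0 + 0 = 63

63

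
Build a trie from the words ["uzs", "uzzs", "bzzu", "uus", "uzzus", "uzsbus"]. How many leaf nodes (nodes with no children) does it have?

5

A leaf is a node with no children — equivalently, the end of a word that is not a proper prefix of any other stored word.
Those words: "bzzu", "uus", "uzsbus", "uzzs", "uzzus"
Leaf count: 5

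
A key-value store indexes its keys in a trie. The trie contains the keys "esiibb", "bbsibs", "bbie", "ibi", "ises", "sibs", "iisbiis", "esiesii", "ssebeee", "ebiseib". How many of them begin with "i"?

Walk to "i"; the words in its subtree are exactly those with that prefix.
Words under "i": ibi, iisbiis, ises
Count: 3

3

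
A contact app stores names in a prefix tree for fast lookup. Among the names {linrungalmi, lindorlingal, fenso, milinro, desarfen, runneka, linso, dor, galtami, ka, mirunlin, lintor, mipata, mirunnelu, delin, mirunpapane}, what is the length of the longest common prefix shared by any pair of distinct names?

5

The deepest shared node is where two words last agree before diverging.
"mirunlin" and "mirunnelu" agree on "mirun" (5 characters) before diverging; nothing deeper is shared.
Longest shared-prefix length: 5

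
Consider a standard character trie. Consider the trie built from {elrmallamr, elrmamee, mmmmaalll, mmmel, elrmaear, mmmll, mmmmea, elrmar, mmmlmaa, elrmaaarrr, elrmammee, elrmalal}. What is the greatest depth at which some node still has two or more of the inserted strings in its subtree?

Equivalently: take the maximum, over all pairs, of their longest common prefix length.
"elrmalal" and "elrmallamr" agree on "elrmal" (6 characters) before diverging; nothing deeper is shared.
Longest shared-prefix length: 6

6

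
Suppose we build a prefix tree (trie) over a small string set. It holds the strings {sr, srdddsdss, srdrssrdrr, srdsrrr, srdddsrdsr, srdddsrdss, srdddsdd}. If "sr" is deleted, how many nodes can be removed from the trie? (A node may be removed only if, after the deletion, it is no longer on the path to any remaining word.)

A node on "sr"'s path can go only if nothing else ends at it or branches off below it.
Every node on "sr" is still needed (e.g. by "srdddsdss"), so nothing is freed.
Nodes removed: 0

0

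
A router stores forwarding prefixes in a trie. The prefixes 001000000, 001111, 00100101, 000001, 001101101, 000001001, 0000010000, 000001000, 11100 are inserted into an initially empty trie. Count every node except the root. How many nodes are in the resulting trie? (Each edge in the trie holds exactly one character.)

34

For each word, the new-node count is its length minus the longest prefix already in the trie:
  "001000000" → 9 new (0, 0, 1, 0, 0, 0, 0, 0, 0)
  "001111" → prefix "001" already present; 3 new (1, 1, 1)
  "00100101" → prefix "00100" already present; 3 new (1, 0, 1)
  "000001" → prefix "00" already present; 4 new (0, 0, 0, 1)
  "001101101" → prefix "0011" already present; 5 new (0, 1, 1, 0, 1)
  "000001001" → prefix "000001" already present; 3 new (0, 0, 1)
  "0000010000" → prefix "00000100" already present; 2 new (0, 0)
  "000001000" → prefix "000001000" already present; 0 new (none)
  "11100" → 5 new (1, 1, 1, 0, 0)
Total nodes = 9 + 3 + 3 + 4 + 5 + 3 + 2 + 0 + 5 = 34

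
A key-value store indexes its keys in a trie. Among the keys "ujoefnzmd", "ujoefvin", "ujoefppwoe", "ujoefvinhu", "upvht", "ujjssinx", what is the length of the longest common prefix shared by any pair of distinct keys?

Look for the deepest trie node that still has at least two words in its subtree.
"ujoefvin" and "ujoefvinhu" agree on "ujoefvin" (8 characters) before diverging; nothing deeper is shared.
Longest shared-prefix length: 8

8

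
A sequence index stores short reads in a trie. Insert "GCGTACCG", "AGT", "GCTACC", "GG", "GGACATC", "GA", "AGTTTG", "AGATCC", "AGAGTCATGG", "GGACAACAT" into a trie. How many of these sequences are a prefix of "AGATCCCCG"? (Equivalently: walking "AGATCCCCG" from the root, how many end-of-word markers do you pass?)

Walk "AGATCCCCG" from the root; an end-of-word marker is hit whenever a stored word is a prefix of "AGATCCCCG".
Prefixes of the query that are stored words: "AGATCC"
Count: 1

1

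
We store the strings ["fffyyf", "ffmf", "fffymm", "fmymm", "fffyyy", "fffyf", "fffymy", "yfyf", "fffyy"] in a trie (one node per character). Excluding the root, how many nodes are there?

Count nodes per top-level branch (shared prefixes stored once):
  'f'-branch (fffyf, fffymm, fffymy, fffyy, fffyyf, fffyyy, ffmf, fmymm): 17 nodes
  'y'-branch (yfyf): 4 nodes
Sum: 21

21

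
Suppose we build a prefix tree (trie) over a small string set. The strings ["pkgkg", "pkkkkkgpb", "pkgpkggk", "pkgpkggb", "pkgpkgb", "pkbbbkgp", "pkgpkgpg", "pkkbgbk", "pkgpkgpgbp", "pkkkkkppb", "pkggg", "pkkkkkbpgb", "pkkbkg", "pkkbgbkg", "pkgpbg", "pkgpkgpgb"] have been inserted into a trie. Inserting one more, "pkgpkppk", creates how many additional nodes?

"pkgpk" is already a path in the trie; the remaining "ppk" must be added.
So 8 − 5 = 3 new nodes.

3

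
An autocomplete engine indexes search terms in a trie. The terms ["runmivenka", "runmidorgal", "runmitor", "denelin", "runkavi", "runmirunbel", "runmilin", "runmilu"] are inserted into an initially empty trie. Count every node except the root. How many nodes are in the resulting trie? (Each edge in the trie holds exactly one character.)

40

Count nodes per top-level branch (shared prefixes stored once):
  'd'-branch (denelin): 7 nodes
  'r'-branch (runkavi, runmidorgal, runmilin, runmilu, runmirunbel, runmitor, runmivenka): 33 nodes
Sum: 40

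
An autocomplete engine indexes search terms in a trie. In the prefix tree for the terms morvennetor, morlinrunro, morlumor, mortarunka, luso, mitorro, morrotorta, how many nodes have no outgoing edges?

7

Leaves are exactly the stored words that no other stored word extends.
Those words: "luso", "mitorro", "morlinrunro", "morlumor", "morrotorta", "mortarunka", "morvennetor"
Leaf count: 7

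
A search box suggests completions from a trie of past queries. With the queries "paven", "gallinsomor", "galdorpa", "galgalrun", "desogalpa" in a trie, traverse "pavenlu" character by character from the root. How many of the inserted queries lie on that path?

Traverse "pavenlu" character by character; count nodes along the way that are marked as word ends.
Prefixes of the query that are stored words: "paven"
Count: 1

1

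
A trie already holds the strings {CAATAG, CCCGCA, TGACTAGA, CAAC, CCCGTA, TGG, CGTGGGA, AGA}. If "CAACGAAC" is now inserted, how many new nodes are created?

4

"CAAC" is already a path in the trie; the remaining "GAAC" must be added.
Each of the 4 remaining characters creates one node.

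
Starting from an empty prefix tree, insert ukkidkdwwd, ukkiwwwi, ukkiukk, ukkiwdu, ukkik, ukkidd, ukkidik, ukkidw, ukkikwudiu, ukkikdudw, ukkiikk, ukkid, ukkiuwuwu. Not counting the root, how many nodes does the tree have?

40

Trace insertions, counting only characters that open a new branch:
  "ukkidkdwwd" → 10 new (u, k, k, i, d, k, d, w, w, d)
  "ukkiwwwi" → prefix "ukki" already present; 4 new (w, w, w, i)
  "ukkiukk" → prefix "ukki" already present; 3 new (u, k, k)
  "ukkiwdu" → prefix "ukkiw" already present; 2 new (d, u)
  "ukkik" → prefix "ukki" already present; 1 new (k)
  "ukkidd" → prefix "ukkid" already present; 1 new (d)
  "ukkidik" → prefix "ukkid" already present; 2 new (i, k)
  "ukkidw" → prefix "ukkid" already present; 1 new (w)
  "ukkikwudiu" → prefix "ukkik" already present; 5 new (w, u, d, i, u)
  "ukkikdudw" → prefix "ukkik" already present; 4 new (d, u, d, w)
  "ukkiikk" → prefix "ukki" already present; 3 new (i, k, k)
  "ukkid" → prefix "ukkid" already present; 0 new (none)
  "ukkiuwuwu" → prefix "ukkiu" already present; 4 new (w, u, w, u)
Total nodes = 10 + 4 + 3 + 2 + 1 + 1 + 2 + 1 + 5 + 4 + 3 + 0 + 4 = 40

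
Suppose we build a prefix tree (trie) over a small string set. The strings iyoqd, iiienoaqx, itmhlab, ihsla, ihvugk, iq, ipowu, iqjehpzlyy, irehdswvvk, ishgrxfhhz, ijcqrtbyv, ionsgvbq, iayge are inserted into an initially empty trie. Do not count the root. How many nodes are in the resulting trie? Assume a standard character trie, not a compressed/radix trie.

77

Insert word by word; a character creates a node only if that edge doesn't already exist:
  "iyoqd" → 5 new (i, y, o, q, d)
  "iiienoaqx" → prefix "i" already present; 8 new (i, i, e, n, o, a, q, x)
  "itmhlab" → prefix "i" already present; 6 new (t, m, h, l, a, b)
  "ihsla" → prefix "i" already present; 4 new (h, s, l, a)
  "ihvugk" → prefix "ih" already present; 4 new (v, u, g, k)
  "iq" → prefix "i" already present; 1 new (q)
  "ipowu" → prefix "i" already present; 4 new (p, o, w, u)
  "iqjehpzlyy" → prefix "iq" already present; 8 new (j, e, h, p, z, l, y, y)
  "irehdswvvk" → prefix "i" already present; 9 new (r, e, h, d, s, w, v, v, k)
  "ishgrxfhhz" → prefix "i" already present; 9 new (s, h, g, r, x, f, h, h, z)
  "ijcqrtbyv" → prefix "i" already present; 8 new (j, c, q, r, t, b, y, v)
  "ionsgvbq" → prefix "i" already present; 7 new (o, n, s, g, v, b, q)
  "iayge" → prefix "i" already present; 4 new (a, y, g, e)
Total nodes = 5 + 8 + 6 + 4 + 4 + 1 + 4 + 8 + 9 + 9 + 8 + 7 + 4 = 77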